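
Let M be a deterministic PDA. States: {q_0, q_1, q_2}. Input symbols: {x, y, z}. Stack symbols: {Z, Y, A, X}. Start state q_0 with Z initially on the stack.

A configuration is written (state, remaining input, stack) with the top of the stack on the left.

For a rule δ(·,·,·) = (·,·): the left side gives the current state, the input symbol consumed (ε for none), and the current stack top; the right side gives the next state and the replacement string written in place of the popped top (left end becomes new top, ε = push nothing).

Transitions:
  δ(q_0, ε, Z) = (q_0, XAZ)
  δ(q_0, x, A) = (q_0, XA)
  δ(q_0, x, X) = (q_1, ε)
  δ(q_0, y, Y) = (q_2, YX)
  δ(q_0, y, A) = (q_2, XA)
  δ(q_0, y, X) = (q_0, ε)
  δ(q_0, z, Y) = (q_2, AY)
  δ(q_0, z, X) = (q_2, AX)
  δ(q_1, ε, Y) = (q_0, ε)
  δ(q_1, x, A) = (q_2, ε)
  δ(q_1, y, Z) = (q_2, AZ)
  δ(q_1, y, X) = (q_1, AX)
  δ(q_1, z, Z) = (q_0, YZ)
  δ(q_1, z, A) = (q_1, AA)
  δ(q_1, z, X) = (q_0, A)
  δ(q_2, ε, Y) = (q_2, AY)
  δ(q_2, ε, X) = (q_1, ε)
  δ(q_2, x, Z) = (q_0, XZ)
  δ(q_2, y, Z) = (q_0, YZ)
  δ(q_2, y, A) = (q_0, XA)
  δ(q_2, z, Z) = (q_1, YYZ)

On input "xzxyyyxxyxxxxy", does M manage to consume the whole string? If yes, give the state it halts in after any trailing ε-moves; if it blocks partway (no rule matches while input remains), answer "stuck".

(q_0, xzxyyyxxyxxxxy, Z)
  ε-move, top Z: go to q_0, push XAZ → (q_0, xzxyyyxxyxxxxy, XAZ)
  read x, top X: go to q_1, push ε → (q_1, zxyyyxxyxxxxy, AZ)
  read z, top A: go to q_1, push AA → (q_1, xyyyxxyxxxxy, AAZ)
  read x, top A: go to q_2, push ε → (q_2, yyyxxyxxxxy, AZ)
  read y, top A: go to q_0, push XA → (q_0, yyxxyxxxxy, XAZ)
  read y, top X: go to q_0, push ε → (q_0, yxxyxxxxy, AZ)
  read y, top A: go to q_2, push XA → (q_2, xxyxxxxy, XAZ)
  ε-move, top X: go to q_1, push ε → (q_1, xxyxxxxy, AZ)
  read x, top A: go to q_2, push ε → (q_2, xyxxxxy, Z)
  read x, top Z: go to q_0, push XZ → (q_0, yxxxxy, XZ)
  read y, top X: go to q_0, push ε → (q_0, xxxxy, Z)
  ε-move, top Z: go to q_0, push XAZ → (q_0, xxxxy, XAZ)
  read x, top X: go to q_1, push ε → (q_1, xxxy, AZ)
  read x, top A: go to q_2, push ε → (q_2, xxy, Z)
  read x, top Z: go to q_0, push XZ → (q_0, xy, XZ)
  read x, top X: go to q_1, push ε → (q_1, y, Z)
  read y, top Z: go to q_2, push AZ → (q_2, ε, AZ)
All input consumed; M is in state q_2.

q_2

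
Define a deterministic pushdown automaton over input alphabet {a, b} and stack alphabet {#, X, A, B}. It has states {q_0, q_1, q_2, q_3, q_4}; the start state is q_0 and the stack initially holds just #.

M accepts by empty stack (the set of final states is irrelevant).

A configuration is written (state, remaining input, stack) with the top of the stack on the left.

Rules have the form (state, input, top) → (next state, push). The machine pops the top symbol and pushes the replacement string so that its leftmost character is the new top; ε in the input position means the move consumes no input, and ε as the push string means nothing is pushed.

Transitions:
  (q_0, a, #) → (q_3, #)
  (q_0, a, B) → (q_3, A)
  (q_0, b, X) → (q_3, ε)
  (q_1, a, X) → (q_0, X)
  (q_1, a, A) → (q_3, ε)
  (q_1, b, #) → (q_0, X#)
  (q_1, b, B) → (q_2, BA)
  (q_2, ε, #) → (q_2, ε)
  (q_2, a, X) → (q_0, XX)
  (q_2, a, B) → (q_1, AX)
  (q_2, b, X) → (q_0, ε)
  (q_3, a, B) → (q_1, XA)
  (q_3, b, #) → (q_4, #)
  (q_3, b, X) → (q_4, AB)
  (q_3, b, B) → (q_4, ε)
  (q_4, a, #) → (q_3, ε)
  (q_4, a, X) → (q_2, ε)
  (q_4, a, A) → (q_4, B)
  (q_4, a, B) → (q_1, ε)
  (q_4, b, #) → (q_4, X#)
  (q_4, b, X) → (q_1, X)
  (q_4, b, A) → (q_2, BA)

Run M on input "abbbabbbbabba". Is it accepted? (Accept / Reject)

Accept

(q_0, abbbabbbbabba, #) ⊢ (q_3, bbbabbbbabba, #) ⊢ (q_4, bbabbbbabba, #) ⊢ (q_4, babbbbabba, X#) ⊢ (q_1, abbbbabba, X#) ⊢ (q_0, bbbbabba, X#) ⊢ (q_3, bbbabba, #) ⊢ (q_4, bbabba, #) ⊢ (q_4, babba, X#) ⊢ (q_1, abba, X#) ⊢ (q_0, bba, X#) ⊢ (q_3, ba, #) ⊢ (q_4, a, #) ⊢ (q_3, ε, ε)
All input consumed and the stack is empty.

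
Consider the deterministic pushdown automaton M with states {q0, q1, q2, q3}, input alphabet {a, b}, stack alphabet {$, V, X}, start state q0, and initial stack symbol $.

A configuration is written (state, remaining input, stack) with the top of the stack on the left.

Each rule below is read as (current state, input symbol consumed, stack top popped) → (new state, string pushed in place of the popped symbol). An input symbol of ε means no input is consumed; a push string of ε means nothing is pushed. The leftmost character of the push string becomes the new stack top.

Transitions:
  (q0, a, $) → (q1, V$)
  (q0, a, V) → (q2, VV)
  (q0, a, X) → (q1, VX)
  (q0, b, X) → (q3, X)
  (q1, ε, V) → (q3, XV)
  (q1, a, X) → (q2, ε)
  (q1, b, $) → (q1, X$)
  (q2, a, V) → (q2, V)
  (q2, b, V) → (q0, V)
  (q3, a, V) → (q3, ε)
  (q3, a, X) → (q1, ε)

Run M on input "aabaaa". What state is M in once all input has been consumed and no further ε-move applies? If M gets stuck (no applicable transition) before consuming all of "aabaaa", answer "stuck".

(q0, aabaaa, $) ⊢ (q1, abaaa, V$) ⊢ (q3, abaaa, XV$) ⊢ (q1, baaa, V$) ⊢ (q3, baaa, XV$)
No transition for (q3, b, top X); M blocks with input baaa remaining.

stuck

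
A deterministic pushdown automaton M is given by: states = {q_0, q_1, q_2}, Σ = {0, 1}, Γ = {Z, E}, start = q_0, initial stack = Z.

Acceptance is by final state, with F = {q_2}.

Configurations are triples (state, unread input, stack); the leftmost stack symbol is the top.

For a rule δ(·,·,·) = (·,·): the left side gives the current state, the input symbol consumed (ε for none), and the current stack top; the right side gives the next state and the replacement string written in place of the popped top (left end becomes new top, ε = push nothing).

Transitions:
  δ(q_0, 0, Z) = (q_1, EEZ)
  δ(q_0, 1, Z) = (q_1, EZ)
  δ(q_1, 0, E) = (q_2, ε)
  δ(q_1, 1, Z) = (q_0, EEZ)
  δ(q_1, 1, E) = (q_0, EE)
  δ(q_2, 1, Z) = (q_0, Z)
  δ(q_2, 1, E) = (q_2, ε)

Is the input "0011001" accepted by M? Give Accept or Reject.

Accept

(q_0, 0011001, Z)
  read 0, top Z: go to q_1, push EEZ → (q_1, 011001, EEZ)
  read 0, top E: go to q_2, push ε → (q_2, 11001, EZ)
  read 1, top E: go to q_2, push ε → (q_2, 1001, Z)
  read 1, top Z: go to q_0, push Z → (q_0, 001, Z)
  read 0, top Z: go to q_1, push EEZ → (q_1, 01, EEZ)
  read 0, top E: go to q_2, push ε → (q_2, 1, EZ)
  read 1, top E: go to q_2, push ε → (q_2, ε, Z)
All input consumed; state q_2 ∈ F.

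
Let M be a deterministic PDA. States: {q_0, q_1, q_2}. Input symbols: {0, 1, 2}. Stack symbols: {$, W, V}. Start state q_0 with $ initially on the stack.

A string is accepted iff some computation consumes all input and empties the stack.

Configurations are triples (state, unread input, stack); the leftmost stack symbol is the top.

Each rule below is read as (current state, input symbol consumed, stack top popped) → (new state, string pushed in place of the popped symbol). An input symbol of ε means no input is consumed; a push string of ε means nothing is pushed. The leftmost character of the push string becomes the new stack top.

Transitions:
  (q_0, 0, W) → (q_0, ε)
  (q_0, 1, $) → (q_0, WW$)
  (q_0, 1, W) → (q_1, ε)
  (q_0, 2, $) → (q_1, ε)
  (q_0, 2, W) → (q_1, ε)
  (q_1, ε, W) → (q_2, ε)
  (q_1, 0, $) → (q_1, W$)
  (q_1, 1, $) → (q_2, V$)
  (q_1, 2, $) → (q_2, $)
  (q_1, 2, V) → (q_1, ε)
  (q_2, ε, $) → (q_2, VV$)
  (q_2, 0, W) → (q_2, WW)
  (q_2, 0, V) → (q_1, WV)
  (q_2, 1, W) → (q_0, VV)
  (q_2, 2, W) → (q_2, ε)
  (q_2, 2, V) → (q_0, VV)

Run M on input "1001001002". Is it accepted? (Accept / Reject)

Accept

(q_0, 1001001002, $) ⊢ (q_0, 001001002, WW$) ⊢ (q_0, 01001002, W$) ⊢ (q_0, 1001002, $) ⊢ (q_0, 001002, WW$) ⊢ (q_0, 01002, W$) ⊢ (q_0, 1002, $) ⊢ (q_0, 002, WW$) ⊢ (q_0, 02, W$) ⊢ (q_0, 2, $) ⊢ (q_1, ε, ε)
All input consumed and the stack is empty.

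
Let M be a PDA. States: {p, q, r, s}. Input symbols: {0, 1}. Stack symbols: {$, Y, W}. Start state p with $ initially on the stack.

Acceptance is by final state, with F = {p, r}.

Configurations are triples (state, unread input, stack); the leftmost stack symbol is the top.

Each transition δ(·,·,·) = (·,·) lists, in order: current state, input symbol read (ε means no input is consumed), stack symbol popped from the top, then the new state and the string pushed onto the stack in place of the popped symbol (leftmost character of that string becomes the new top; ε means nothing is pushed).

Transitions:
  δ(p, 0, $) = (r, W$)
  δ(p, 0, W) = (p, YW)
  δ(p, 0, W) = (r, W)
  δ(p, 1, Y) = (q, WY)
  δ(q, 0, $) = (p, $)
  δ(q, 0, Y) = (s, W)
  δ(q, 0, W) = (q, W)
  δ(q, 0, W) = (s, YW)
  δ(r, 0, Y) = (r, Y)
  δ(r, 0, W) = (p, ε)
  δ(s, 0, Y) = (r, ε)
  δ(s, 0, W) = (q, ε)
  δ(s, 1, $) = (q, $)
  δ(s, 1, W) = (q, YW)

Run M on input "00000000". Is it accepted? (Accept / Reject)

One accepting computation: (p, 00000000, $) ⊢ (r, 0000000, W$) ⊢ (p, 000000, $) ⊢ (r, 00000, W$) ⊢ (p, 0000, $) ⊢ (r, 000, W$) ⊢ (p, 00, $) ⊢ (r, 0, W$) ⊢ (p, ε, $)
All input consumed and state p ∈ F.

Accept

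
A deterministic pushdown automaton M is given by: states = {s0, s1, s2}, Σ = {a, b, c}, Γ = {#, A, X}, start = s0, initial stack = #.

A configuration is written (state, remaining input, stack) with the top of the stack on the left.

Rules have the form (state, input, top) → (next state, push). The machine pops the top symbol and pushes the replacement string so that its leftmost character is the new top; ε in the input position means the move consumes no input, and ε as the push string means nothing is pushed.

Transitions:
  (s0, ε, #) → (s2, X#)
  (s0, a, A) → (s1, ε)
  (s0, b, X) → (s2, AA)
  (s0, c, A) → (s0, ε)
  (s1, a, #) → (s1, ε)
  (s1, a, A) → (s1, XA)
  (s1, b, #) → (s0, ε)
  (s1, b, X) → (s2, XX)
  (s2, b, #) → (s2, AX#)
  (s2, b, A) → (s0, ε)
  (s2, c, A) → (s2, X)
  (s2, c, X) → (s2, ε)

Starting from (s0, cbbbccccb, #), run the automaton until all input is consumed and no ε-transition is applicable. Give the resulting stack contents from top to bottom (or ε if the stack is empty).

(s0, cbbbccccb, #) ⊢ (s2, cbbbccccb, X#) ⊢ (s2, bbbccccb, #) ⊢ (s2, bbccccb, AX#) ⊢ (s0, bccccb, X#) ⊢ (s2, ccccb, AA#) ⊢ (s2, cccb, XA#) ⊢ (s2, ccb, A#) ⊢ (s2, cb, X#) ⊢ (s2, b, #) ⊢ (s2, ε, AX#)
All input consumed in state s2 with stack AX#.

AX#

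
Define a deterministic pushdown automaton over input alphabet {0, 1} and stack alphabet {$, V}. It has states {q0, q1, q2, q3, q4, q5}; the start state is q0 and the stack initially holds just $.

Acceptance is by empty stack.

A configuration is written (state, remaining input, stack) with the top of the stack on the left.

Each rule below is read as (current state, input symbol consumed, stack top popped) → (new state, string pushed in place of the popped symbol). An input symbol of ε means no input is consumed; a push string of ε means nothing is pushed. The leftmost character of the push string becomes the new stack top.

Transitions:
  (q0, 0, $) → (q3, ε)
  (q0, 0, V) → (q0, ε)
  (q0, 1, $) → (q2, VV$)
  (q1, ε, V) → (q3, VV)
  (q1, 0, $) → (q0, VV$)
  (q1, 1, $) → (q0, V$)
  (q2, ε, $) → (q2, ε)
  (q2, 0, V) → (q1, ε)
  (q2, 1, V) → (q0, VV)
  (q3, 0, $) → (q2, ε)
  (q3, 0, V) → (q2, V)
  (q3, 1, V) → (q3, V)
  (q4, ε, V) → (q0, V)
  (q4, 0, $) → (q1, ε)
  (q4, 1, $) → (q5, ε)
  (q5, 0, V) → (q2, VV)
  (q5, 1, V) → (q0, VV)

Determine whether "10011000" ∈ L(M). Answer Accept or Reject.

(q0, 10011000, $)
  read 1, top $: go to q2, push VV$ → (q2, 0011000, VV$)
  read 0, top V: go to q1, push ε → (q1, 011000, V$)
  ε-move, top V: go to q3, push VV → (q3, 011000, VV$)
  read 0, top V: go to q2, push V → (q2, 11000, VV$)
  read 1, top V: go to q0, push VV → (q0, 1000, VVV$)
No transition applies at (q0, 1000, VVV$); input not fully consumed.

Reject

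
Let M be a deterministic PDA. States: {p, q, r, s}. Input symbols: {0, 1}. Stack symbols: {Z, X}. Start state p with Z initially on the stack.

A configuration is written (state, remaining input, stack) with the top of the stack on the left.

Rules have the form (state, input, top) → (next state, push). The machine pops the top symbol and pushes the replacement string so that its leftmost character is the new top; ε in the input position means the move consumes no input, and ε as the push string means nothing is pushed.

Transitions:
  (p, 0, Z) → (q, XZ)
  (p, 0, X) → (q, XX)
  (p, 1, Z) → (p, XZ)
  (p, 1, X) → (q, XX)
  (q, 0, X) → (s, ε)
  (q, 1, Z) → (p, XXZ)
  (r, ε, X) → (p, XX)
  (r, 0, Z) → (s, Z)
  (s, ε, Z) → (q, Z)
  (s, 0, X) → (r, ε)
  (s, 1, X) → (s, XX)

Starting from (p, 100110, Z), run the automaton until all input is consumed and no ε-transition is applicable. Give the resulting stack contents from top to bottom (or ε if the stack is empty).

(p, 100110, Z)
  read 1, top Z: go to p, push XZ → (p, 00110, XZ)
  read 0, top X: go to q, push XX → (q, 0110, XXZ)
  read 0, top X: go to s, push ε → (s, 110, XZ)
  read 1, top X: go to s, push XX → (s, 10, XXZ)
  read 1, top X: go to s, push XX → (s, 0, XXXZ)
  read 0, top X: go to r, push ε → (r, ε, XXZ)
  ε-move, top X: go to p, push XX → (p, ε, XXXZ)
All input consumed in state p with stack XXXZ.

XXXZ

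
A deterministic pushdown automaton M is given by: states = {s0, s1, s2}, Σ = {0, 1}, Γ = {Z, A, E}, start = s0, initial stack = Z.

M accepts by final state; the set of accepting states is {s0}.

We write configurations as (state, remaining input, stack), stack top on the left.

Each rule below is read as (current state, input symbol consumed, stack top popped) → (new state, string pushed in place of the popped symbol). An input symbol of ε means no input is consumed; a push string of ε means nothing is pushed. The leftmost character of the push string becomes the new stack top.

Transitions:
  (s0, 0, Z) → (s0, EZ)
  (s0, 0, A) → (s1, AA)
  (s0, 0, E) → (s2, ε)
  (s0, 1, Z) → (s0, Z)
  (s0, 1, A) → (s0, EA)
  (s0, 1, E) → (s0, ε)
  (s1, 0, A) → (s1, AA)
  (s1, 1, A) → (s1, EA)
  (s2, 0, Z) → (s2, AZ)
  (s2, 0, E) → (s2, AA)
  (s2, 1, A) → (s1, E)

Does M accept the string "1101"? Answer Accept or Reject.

(s0, 1101, Z)
  read 1, top Z: go to s0, push Z → (s0, 101, Z)
  read 1, top Z: go to s0, push Z → (s0, 01, Z)
  read 0, top Z: go to s0, push EZ → (s0, 1, EZ)
  read 1, top E: go to s0, push ε → (s0, ε, Z)
All input consumed; state s0 ∈ F.

Accept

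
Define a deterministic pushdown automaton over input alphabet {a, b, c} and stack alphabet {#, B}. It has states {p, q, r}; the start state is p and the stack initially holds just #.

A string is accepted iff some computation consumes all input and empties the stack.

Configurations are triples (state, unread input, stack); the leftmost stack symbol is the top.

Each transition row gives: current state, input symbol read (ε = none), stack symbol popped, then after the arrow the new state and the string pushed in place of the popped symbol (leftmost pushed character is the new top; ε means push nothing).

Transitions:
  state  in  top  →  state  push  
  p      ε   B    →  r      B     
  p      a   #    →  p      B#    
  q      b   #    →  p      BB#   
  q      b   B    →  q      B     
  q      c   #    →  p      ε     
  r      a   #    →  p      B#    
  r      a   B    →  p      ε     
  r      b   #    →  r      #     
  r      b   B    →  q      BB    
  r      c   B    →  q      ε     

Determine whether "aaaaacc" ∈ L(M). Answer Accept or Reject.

(p, aaaaacc, #)
  read a, top #: go to p, push B# → (p, aaaacc, B#)
  ε-move, top B: go to r, push B → (r, aaaacc, B#)
  read a, top B: go to p, push ε → (p, aaacc, #)
  read a, top #: go to p, push B# → (p, aacc, B#)
  ε-move, top B: go to r, push B → (r, aacc, B#)
  read a, top B: go to p, push ε → (p, acc, #)
  read a, top #: go to p, push B# → (p, cc, B#)
  ε-move, top B: go to r, push B → (r, cc, B#)
  read c, top B: go to q, push ε → (q, c, #)
  read c, top #: go to p, push ε → (p, ε, ε)
All input consumed and the stack is empty.

Accept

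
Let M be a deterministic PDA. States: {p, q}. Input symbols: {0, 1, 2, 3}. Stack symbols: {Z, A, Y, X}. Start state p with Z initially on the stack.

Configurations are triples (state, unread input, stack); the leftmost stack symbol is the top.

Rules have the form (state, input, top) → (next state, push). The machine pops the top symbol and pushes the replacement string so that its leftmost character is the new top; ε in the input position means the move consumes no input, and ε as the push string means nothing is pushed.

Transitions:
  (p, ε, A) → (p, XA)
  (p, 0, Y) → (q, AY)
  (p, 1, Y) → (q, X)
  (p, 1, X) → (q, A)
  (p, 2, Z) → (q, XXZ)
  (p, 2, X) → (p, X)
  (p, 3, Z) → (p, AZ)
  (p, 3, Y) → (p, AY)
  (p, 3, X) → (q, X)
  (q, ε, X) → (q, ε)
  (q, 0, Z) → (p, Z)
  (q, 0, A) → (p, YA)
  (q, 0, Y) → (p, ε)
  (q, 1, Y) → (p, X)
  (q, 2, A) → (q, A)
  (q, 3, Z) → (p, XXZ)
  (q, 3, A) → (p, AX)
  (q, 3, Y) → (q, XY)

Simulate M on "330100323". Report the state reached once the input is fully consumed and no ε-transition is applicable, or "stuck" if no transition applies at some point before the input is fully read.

q

(p, 330100323, Z) ⊢ (p, 30100323, AZ) ⊢ (p, 30100323, XAZ) ⊢ (q, 0100323, XAZ) ⊢ (q, 0100323, AZ) ⊢ (p, 100323, YAZ) ⊢ (q, 00323, XAZ) ⊢ (q, 00323, AZ) ⊢ (p, 0323, YAZ) ⊢ (q, 323, AYAZ) ⊢ (p, 23, AXYAZ) ⊢ (p, 23, XAXYAZ) ⊢ (p, 3, XAXYAZ) ⊢ (q, ε, XAXYAZ) ⊢ (q, ε, AXYAZ)
All input consumed; M is in state q.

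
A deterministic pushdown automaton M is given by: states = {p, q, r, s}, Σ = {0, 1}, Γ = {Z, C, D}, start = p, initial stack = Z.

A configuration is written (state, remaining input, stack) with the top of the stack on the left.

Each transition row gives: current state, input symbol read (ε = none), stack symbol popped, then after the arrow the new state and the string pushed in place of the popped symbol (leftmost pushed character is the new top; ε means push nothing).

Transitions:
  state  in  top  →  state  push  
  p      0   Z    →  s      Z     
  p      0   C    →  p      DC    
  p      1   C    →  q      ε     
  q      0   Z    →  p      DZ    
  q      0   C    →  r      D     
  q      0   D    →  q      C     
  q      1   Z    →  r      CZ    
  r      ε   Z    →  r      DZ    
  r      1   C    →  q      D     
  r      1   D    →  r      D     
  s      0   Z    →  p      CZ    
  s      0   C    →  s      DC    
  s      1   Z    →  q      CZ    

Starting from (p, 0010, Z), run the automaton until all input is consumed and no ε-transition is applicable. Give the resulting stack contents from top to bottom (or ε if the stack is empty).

DZ

(p, 0010, Z)
  read 0, top Z: go to s, push Z → (s, 010, Z)
  read 0, top Z: go to p, push CZ → (p, 10, CZ)
  read 1, top C: go to q, push ε → (q, 0, Z)
  read 0, top Z: go to p, push DZ → (p, ε, DZ)
All input consumed in state p with stack DZ.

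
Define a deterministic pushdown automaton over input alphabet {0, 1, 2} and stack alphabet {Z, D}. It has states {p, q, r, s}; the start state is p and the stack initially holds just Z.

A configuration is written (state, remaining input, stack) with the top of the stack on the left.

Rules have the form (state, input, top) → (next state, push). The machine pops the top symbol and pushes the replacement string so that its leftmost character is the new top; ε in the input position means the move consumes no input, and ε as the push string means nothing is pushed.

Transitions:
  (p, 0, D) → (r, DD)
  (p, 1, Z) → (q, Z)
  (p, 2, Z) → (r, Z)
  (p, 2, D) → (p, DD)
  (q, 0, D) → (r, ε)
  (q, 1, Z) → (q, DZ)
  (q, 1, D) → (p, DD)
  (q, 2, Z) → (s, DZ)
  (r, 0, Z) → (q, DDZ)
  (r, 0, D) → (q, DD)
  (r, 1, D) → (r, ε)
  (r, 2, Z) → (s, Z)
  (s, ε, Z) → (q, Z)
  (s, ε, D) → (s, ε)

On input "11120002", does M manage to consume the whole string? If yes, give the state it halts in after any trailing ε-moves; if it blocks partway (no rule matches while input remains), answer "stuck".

stuck

(p, 11120002, Z)
  read 1, top Z: go to q, push Z → (q, 1120002, Z)
  read 1, top Z: go to q, push DZ → (q, 120002, DZ)
  read 1, top D: go to p, push DD → (p, 20002, DDZ)
  read 2, top D: go to p, push DD → (p, 0002, DDDZ)
  read 0, top D: go to r, push DD → (r, 002, DDDDZ)
  read 0, top D: go to q, push DD → (q, 02, DDDDDZ)
  read 0, top D: go to r, push ε → (r, 2, DDDDZ)
No transition for (r, 2, top D); M blocks with input 2 remaining.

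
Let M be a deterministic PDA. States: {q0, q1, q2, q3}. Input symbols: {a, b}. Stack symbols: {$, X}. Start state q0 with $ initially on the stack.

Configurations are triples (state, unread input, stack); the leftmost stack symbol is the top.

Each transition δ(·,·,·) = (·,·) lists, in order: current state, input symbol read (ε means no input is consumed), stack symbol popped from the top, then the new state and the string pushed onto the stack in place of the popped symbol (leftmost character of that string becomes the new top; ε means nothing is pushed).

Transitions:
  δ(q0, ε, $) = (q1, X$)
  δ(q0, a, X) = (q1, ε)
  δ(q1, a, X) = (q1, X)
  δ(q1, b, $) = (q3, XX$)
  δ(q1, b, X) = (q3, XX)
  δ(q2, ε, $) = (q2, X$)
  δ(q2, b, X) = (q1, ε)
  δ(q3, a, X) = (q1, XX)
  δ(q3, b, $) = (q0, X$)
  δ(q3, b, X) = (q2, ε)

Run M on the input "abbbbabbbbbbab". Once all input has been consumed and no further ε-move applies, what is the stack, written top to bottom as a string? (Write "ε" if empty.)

XX$

(q0, abbbbabbbbbbab, $) ⊢ (q1, abbbbabbbbbbab, X$) ⊢ (q1, bbbbabbbbbbab, X$) ⊢ (q3, bbbabbbbbbab, XX$) ⊢ (q2, bbabbbbbbab, X$) ⊢ (q1, babbbbbbab, $) ⊢ (q3, abbbbbbab, XX$) ⊢ (q1, bbbbbbab, XXX$) ⊢ (q3, bbbbbab, XXXX$) ⊢ (q2, bbbbab, XXX$) ⊢ (q1, bbbab, XX$) ⊢ (q3, bbab, XXX$) ⊢ (q2, bab, XX$) ⊢ (q1, ab, X$) ⊢ (q1, b, X$) ⊢ (q3, ε, XX$)
All input consumed in state q3 with stack XX$.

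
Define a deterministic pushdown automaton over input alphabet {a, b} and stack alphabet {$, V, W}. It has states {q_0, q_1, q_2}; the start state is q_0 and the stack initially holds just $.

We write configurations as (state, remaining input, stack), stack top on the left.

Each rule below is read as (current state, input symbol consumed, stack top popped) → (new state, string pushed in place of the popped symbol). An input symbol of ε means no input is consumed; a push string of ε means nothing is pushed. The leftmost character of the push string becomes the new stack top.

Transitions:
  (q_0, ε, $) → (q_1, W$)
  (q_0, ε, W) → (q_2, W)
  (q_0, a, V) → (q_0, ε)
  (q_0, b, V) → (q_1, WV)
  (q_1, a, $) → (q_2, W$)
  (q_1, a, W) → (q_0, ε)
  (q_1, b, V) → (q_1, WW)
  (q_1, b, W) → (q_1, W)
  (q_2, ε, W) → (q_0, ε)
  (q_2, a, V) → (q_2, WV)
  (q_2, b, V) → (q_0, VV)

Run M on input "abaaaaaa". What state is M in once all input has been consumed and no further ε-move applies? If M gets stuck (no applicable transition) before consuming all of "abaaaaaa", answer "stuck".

q_1

(q_0, abaaaaaa, $) ⊢ (q_1, abaaaaaa, W$) ⊢ (q_0, baaaaaa, $) ⊢ (q_1, baaaaaa, W$) ⊢ (q_1, aaaaaa, W$) ⊢ (q_0, aaaaa, $) ⊢ (q_1, aaaaa, W$) ⊢ (q_0, aaaa, $) ⊢ (q_1, aaaa, W$) ⊢ (q_0, aaa, $) ⊢ (q_1, aaa, W$) ⊢ (q_0, aa, $) ⊢ (q_1, aa, W$) ⊢ (q_0, a, $) ⊢ (q_1, a, W$) ⊢ (q_0, ε, $) ⊢ (q_1, ε, W$)
All input consumed; M is in state q_1.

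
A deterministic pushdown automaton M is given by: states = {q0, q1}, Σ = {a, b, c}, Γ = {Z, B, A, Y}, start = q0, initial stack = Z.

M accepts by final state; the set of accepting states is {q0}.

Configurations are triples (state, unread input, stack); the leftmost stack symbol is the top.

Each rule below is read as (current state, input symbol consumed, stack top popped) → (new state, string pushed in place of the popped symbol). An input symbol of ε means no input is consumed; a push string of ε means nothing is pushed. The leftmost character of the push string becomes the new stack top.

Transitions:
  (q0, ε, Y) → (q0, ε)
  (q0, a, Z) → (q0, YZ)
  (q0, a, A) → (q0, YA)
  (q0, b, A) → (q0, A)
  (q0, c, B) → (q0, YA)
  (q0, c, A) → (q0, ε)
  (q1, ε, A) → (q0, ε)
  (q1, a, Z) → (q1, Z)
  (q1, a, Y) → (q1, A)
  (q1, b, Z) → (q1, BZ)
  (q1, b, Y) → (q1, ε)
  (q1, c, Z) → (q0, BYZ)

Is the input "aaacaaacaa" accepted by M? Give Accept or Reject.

Reject

(q0, aaacaaacaa, Z)
  read a, top Z: go to q0, push YZ → (q0, aacaaacaa, YZ)
  ε-move, top Y: go to q0, push ε → (q0, aacaaacaa, Z)
  read a, top Z: go to q0, push YZ → (q0, acaaacaa, YZ)
  ε-move, top Y: go to q0, push ε → (q0, acaaacaa, Z)
  read a, top Z: go to q0, push YZ → (q0, caaacaa, YZ)
  ε-move, top Y: go to q0, push ε → (q0, caaacaa, Z)
No transition applies at (q0, caaacaa, Z); input not fully consumed.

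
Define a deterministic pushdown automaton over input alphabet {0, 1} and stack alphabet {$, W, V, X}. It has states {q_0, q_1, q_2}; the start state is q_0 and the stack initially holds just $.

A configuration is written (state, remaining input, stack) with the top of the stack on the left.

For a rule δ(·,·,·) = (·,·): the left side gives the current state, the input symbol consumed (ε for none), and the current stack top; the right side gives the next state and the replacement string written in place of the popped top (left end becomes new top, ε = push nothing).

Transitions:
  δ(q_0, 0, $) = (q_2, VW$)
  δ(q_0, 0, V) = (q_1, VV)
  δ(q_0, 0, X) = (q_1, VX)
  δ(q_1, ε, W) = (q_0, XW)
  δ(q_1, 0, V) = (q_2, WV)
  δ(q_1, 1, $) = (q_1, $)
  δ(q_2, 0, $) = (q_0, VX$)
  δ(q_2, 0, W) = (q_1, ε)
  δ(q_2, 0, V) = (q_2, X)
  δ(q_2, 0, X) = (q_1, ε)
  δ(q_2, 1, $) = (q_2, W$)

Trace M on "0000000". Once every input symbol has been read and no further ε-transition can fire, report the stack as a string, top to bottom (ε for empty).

WVXW$

(q_0, 0000000, $) ⊢ (q_2, 000000, VW$) ⊢ (q_2, 00000, XW$) ⊢ (q_1, 0000, W$) ⊢ (q_0, 0000, XW$) ⊢ (q_1, 000, VXW$) ⊢ (q_2, 00, WVXW$) ⊢ (q_1, 0, VXW$) ⊢ (q_2, ε, WVXW$)
All input consumed in state q_2 with stack WVXW$.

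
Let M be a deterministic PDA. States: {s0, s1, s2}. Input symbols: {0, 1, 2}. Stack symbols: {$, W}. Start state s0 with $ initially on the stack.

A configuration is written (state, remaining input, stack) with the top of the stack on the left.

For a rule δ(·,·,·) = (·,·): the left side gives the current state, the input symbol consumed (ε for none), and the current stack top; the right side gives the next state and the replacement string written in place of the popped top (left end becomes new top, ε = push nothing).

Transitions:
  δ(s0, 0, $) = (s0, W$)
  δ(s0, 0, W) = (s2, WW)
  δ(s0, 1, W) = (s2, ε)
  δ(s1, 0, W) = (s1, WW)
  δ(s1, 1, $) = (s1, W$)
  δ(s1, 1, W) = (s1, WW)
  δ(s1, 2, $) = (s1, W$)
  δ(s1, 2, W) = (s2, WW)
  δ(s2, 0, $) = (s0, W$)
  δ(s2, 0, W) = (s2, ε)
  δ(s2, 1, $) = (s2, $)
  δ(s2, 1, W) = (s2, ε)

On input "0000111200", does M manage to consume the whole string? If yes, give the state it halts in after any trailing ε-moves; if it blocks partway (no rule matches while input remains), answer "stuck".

(s0, 0000111200, $)
  read 0, top $: go to s0, push W$ → (s0, 000111200, W$)
  read 0, top W: go to s2, push WW → (s2, 00111200, WW$)
  read 0, top W: go to s2, push ε → (s2, 0111200, W$)
  read 0, top W: go to s2, push ε → (s2, 111200, $)
  read 1, top $: go to s2, push $ → (s2, 11200, $)
  read 1, top $: go to s2, push $ → (s2, 1200, $)
  read 1, top $: go to s2, push $ → (s2, 200, $)
No transition for (s2, 2, top $); M blocks with input 200 remaining.

stuck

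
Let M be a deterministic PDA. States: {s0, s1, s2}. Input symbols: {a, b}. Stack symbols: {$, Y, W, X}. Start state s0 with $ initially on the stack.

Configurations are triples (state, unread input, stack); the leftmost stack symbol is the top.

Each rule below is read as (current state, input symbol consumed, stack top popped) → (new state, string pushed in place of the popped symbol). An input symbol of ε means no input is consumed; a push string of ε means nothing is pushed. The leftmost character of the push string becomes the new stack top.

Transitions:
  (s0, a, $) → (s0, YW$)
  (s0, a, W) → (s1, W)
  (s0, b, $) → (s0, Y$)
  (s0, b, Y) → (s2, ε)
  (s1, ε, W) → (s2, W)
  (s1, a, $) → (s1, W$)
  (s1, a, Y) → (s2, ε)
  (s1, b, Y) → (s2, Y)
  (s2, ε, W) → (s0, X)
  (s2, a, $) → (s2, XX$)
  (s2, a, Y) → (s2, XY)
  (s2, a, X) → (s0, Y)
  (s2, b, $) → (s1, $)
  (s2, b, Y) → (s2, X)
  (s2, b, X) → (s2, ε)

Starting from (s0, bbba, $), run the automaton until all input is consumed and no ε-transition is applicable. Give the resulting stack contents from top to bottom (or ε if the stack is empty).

X$

(s0, bbba, $)
  read b, top $: go to s0, push Y$ → (s0, bba, Y$)
  read b, top Y: go to s2, push ε → (s2, ba, $)
  read b, top $: go to s1, push $ → (s1, a, $)
  read a, top $: go to s1, push W$ → (s1, ε, W$)
  ε-move, top W: go to s2, push W → (s2, ε, W$)
  ε-move, top W: go to s0, push X → (s0, ε, X$)
All input consumed in state s0 with stack X$.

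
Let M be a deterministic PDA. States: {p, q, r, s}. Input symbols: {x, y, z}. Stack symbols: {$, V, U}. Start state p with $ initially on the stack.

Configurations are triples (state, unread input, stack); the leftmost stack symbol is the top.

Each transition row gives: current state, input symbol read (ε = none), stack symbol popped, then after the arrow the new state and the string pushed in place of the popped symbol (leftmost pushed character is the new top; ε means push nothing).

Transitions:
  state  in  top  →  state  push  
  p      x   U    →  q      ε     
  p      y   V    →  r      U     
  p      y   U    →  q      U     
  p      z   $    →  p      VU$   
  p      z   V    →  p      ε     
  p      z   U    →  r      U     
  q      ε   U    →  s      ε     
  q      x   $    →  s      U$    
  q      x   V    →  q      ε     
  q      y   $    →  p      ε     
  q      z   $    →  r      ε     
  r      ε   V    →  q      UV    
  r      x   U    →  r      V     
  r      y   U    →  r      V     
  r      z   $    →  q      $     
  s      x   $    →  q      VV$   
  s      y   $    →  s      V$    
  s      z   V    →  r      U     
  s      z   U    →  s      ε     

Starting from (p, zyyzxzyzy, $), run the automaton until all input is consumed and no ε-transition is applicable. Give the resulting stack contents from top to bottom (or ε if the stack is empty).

(p, zyyzxzyzy, $)
  read z, top $: go to p, push VU$ → (p, yyzxzyzy, VU$)
  read y, top V: go to r, push U → (r, yzxzyzy, UU$)
  read y, top U: go to r, push V → (r, zxzyzy, VU$)
  ε-move, top V: go to q, push UV → (q, zxzyzy, UVU$)
  ε-move, top U: go to s, push ε → (s, zxzyzy, VU$)
  read z, top V: go to r, push U → (r, xzyzy, UU$)
  read x, top U: go to r, push V → (r, zyzy, VU$)
  ε-move, top V: go to q, push UV → (q, zyzy, UVU$)
  ε-move, top U: go to s, push ε → (s, zyzy, VU$)
  read z, top V: go to r, push U → (r, yzy, UU$)
  read y, top U: go to r, push V → (r, zy, VU$)
  ε-move, top V: go to q, push UV → (q, zy, UVU$)
  ε-move, top U: go to s, push ε → (s, zy, VU$)
  read z, top V: go to r, push U → (r, y, UU$)
  read y, top U: go to r, push V → (r, ε, VU$)
  ε-move, top V: go to q, push UV → (q, ε, UVU$)
  ε-move, top U: go to s, push ε → (s, ε, VU$)
All input consumed in state s with stack VU$.

VU$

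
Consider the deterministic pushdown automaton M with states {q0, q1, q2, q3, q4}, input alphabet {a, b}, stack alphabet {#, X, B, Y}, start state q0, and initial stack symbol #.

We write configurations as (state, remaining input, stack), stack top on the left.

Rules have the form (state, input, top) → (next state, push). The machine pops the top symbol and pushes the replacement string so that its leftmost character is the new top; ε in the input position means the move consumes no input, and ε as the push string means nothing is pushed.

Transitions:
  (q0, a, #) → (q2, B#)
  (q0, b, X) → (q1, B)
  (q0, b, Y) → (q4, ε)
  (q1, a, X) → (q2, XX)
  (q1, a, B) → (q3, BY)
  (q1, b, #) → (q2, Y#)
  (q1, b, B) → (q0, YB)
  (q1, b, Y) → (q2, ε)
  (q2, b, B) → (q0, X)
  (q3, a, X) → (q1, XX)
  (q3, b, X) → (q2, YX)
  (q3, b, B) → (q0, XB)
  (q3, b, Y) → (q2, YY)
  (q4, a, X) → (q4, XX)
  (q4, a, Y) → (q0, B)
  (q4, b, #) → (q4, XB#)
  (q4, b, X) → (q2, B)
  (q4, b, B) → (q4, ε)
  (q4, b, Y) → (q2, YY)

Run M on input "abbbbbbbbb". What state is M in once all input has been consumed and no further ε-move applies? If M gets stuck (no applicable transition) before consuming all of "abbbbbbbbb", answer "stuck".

q1

(q0, abbbbbbbbb, #)
  read a, top #: go to q2, push B# → (q2, bbbbbbbbb, B#)
  read b, top B: go to q0, push X → (q0, bbbbbbbb, X#)
  read b, top X: go to q1, push B → (q1, bbbbbbb, B#)
  read b, top B: go to q0, push YB → (q0, bbbbbb, YB#)
  read b, top Y: go to q4, push ε → (q4, bbbbb, B#)
  read b, top B: go to q4, push ε → (q4, bbbb, #)
  read b, top #: go to q4, push XB# → (q4, bbb, XB#)
  read b, top X: go to q2, push B → (q2, bb, BB#)
  read b, top B: go to q0, push X → (q0, b, XB#)
  read b, top X: go to q1, push B → (q1, ε, BB#)
All input consumed; M is in state q1.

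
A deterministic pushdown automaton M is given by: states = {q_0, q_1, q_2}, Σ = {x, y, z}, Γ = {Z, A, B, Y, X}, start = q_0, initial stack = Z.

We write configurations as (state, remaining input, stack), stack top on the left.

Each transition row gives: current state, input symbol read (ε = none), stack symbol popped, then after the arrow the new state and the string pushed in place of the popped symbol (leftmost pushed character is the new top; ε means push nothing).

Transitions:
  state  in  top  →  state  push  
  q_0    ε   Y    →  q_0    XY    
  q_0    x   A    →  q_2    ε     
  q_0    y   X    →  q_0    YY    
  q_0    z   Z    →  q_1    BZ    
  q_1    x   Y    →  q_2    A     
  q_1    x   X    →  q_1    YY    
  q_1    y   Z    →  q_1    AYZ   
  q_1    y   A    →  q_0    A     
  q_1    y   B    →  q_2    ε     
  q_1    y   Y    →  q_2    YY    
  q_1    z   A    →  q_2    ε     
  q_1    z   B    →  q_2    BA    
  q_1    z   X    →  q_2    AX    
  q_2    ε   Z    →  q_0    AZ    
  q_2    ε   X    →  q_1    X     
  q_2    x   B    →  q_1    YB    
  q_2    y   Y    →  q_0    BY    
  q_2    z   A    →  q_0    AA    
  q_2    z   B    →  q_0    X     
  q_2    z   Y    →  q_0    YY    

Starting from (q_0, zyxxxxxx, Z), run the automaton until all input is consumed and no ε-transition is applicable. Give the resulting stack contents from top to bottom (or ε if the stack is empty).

(q_0, zyxxxxxx, Z) ⊢ (q_1, yxxxxxx, BZ) ⊢ (q_2, xxxxxx, Z) ⊢ (q_0, xxxxxx, AZ) ⊢ (q_2, xxxxx, Z) ⊢ (q_0, xxxxx, AZ) ⊢ (q_2, xxxx, Z) ⊢ (q_0, xxxx, AZ) ⊢ (q_2, xxx, Z) ⊢ (q_0, xxx, AZ) ⊢ (q_2, xx, Z) ⊢ (q_0, xx, AZ) ⊢ (q_2, x, Z) ⊢ (q_0, x, AZ) ⊢ (q_2, ε, Z) ⊢ (q_0, ε, AZ)
All input consumed in state q_0 with stack AZ.

AZ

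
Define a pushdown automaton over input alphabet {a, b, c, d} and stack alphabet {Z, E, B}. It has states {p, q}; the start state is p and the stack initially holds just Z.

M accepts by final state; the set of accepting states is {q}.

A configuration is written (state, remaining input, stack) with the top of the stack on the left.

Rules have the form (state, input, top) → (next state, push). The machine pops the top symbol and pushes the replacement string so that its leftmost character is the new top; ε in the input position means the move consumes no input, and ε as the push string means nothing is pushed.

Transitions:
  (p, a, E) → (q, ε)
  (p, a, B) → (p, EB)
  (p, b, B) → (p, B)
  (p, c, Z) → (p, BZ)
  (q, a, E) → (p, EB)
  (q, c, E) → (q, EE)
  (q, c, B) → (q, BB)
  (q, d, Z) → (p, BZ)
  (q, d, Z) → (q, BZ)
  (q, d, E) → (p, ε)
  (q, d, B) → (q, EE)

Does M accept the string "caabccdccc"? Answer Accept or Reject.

Reject

No computation consumes all input and reaches a final state.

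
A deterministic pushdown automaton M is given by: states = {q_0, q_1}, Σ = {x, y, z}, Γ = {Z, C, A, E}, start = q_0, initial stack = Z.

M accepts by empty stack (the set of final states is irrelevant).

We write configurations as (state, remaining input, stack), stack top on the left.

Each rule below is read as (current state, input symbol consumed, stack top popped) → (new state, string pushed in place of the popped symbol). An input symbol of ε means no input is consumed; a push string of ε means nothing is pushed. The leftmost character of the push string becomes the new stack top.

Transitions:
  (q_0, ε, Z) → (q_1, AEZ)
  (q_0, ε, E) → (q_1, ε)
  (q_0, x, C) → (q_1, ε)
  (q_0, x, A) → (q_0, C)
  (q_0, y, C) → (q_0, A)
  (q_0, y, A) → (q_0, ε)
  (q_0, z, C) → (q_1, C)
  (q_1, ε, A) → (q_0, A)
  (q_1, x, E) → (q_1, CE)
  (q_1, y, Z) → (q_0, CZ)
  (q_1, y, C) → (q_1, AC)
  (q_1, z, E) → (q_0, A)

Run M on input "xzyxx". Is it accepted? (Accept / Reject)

(q_0, xzyxx, Z)
  ε-move, top Z: go to q_1, push AEZ → (q_1, xzyxx, AEZ)
  ε-move, top A: go to q_0, push A → (q_0, xzyxx, AEZ)
  read x, top A: go to q_0, push C → (q_0, zyxx, CEZ)
  read z, top C: go to q_1, push C → (q_1, yxx, CEZ)
  read y, top C: go to q_1, push AC → (q_1, xx, ACEZ)
  ε-move, top A: go to q_0, push A → (q_0, xx, ACEZ)
  read x, top A: go to q_0, push C → (q_0, x, CCEZ)
  read x, top C: go to q_1, push ε → (q_1, ε, CEZ)
All input consumed; stack is CEZ, not empty, and no further ε-move applies.

Reject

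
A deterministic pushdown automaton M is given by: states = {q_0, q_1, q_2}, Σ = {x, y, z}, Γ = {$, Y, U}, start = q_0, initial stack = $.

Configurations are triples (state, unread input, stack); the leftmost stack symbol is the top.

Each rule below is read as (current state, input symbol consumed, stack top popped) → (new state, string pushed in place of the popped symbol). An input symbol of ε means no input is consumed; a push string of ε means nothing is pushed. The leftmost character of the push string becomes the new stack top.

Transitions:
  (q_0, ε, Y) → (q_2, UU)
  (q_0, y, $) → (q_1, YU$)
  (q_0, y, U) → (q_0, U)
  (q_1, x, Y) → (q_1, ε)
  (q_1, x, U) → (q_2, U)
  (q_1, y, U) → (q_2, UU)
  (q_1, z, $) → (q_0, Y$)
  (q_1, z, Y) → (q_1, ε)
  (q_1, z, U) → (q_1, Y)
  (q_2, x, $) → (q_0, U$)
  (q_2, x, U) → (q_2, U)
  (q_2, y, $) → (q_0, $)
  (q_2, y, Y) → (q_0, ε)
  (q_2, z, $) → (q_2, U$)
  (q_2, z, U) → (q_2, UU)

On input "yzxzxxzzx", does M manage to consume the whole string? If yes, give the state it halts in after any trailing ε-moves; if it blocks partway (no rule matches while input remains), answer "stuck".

q_2

(q_0, yzxzxxzzx, $) ⊢ (q_1, zxzxxzzx, YU$) ⊢ (q_1, xzxxzzx, U$) ⊢ (q_2, zxxzzx, U$) ⊢ (q_2, xxzzx, UU$) ⊢ (q_2, xzzx, UU$) ⊢ (q_2, zzx, UU$) ⊢ (q_2, zx, UUU$) ⊢ (q_2, x, UUUU$) ⊢ (q_2, ε, UUUU$)
All input consumed; M is in state q_2.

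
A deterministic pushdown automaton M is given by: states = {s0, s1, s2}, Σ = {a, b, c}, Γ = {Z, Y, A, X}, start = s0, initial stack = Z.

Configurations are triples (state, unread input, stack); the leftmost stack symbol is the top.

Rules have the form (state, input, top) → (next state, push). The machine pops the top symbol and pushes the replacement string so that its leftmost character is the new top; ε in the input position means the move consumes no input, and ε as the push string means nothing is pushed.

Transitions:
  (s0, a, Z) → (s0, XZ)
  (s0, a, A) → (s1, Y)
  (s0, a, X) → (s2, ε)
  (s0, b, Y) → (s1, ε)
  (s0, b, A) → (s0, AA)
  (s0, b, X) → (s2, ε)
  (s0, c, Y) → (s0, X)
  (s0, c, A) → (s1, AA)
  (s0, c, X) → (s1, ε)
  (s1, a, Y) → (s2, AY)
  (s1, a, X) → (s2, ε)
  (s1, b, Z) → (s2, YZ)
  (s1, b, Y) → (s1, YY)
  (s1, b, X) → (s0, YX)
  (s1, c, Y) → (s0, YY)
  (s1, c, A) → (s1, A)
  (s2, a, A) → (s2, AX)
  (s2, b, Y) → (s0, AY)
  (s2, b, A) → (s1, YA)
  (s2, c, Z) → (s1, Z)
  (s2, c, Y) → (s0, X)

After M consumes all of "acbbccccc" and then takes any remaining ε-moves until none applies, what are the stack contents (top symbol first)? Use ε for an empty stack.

(s0, acbbccccc, Z) ⊢ (s0, cbbccccc, XZ) ⊢ (s1, bbccccc, Z) ⊢ (s2, bccccc, YZ) ⊢ (s0, ccccc, AYZ) ⊢ (s1, cccc, AAYZ) ⊢ (s1, ccc, AAYZ) ⊢ (s1, cc, AAYZ) ⊢ (s1, c, AAYZ) ⊢ (s1, ε, AAYZ)
All input consumed in state s1 with stack AAYZ.

AAYZ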